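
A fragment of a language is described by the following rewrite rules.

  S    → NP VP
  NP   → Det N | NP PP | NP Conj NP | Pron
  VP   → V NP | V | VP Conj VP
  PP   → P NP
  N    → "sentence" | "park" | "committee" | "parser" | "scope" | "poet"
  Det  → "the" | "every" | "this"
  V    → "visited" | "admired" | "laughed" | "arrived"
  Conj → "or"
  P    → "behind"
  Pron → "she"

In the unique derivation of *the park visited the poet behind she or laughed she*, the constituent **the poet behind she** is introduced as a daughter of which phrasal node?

[S [NP [Det the] [N park]] [VP [VP [V visited] [NP [NP [Det the] [N poet]] [PP [P behind] [NP [Pron she]]]]] [Conj or] [VP [V laughed] [NP [Pron she]]]]]
The span 'the poet behind she' is the NP node built by NP → NP PP.
Its mother is the VP built by VP → V NP.

VP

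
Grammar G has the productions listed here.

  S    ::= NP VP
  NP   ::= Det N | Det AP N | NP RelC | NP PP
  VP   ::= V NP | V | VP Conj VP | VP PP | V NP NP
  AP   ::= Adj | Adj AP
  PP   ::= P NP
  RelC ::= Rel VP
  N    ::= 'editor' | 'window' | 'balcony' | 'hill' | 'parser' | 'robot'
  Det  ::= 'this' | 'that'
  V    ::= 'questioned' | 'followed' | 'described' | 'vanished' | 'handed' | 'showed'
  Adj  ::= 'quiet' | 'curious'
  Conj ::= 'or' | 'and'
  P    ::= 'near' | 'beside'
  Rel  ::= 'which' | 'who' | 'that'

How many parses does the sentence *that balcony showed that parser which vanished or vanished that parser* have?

Two of the 3 distinct bracketings:
[S [NP [Det that] [N balcony]] [VP [V showed] [NP [NP [Det that] [N parser]] [RelC [Rel which] [VP [VP [V vanished]] [Conj or] [VP [V vanished] [NP [Det that] [N parser]]]]]]]]
[S [NP [Det that] [N balcony]] [VP [VP [V showed] [NP [NP [Det that] [N parser]] [RelC [Rel which] [VP [V vanished]]]]] [Conj or] [VP [V vanished] [NP [Det that] [N parser]]]]]
The trees differ in how a recursive rule is bracketed over the same span.

3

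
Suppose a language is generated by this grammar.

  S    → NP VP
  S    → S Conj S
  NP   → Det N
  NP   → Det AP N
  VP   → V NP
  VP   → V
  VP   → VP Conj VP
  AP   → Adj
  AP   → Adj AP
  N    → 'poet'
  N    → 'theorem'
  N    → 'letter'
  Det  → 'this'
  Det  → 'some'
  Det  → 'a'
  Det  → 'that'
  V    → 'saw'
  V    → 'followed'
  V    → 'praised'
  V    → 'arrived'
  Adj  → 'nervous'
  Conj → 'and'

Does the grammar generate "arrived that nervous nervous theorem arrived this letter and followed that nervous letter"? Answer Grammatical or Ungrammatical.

For S → NP VP, no prefix of the string parses as an NP. The alternative S rule S → S Conj S likewise has no satisfying split.

Ungrammatical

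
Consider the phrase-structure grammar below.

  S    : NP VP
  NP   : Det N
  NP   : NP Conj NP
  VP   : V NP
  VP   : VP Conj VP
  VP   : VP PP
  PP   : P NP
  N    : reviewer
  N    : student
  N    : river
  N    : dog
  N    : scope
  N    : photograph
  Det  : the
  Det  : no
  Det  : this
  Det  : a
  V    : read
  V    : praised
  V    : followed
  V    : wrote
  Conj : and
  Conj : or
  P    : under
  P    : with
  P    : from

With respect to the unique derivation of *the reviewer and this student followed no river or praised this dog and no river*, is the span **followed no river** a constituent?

[S [NP [NP [Det the] [N reviewer]] [Conj and] [NP [Det this] [N student]]] [VP [VP [V followed] [NP [Det no] [N river]]] [Conj or] [VP [V praised] [NP [NP [Det this] [N dog]] [Conj and] [NP [Det no] [N river]]]]]]
The words 'followed no river' are exhaustively dominated by a single VP node (built by VP → V NP), so they form a constituent.

Yes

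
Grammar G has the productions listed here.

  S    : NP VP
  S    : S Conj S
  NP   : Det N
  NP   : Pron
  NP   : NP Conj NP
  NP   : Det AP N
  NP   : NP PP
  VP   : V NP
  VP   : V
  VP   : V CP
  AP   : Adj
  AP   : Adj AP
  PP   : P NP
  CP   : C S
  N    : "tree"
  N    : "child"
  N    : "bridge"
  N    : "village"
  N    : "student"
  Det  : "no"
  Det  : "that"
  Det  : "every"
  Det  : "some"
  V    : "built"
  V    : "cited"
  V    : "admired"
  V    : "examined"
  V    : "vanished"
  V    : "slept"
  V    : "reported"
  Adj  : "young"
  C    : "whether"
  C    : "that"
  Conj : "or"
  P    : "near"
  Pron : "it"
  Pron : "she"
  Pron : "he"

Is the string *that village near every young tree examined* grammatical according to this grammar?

Grammatical

S
  NP
    NP
      Det: that
      N: village
    PP
      P: near
      NP
        Det: every
        AP
          Adj: young
        N: tree
  VP
    V: examined
Every word is introduced by a lexical rule and the phrasal rules combine the resulting categories into a single S.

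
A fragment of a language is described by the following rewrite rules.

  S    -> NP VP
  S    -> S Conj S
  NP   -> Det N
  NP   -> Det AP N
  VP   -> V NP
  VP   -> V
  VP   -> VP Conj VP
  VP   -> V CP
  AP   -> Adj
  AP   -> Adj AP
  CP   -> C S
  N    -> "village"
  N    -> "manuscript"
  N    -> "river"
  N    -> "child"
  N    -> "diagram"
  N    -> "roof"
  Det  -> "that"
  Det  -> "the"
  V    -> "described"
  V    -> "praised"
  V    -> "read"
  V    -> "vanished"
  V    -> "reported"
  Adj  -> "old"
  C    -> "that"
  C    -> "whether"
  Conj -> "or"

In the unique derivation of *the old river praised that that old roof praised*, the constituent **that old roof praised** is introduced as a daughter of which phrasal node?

CP

[S [NP [Det the] [AP [Adj old]] [N river]] [VP [V praised] [CP [C that] [S [NP [Det that] [AP [Adj old]] [N roof]] [VP [V praised]]]]]]
The span 'that old roof praised' is the S node built by S → NP VP.
Its mother is the CP built by CP → C S.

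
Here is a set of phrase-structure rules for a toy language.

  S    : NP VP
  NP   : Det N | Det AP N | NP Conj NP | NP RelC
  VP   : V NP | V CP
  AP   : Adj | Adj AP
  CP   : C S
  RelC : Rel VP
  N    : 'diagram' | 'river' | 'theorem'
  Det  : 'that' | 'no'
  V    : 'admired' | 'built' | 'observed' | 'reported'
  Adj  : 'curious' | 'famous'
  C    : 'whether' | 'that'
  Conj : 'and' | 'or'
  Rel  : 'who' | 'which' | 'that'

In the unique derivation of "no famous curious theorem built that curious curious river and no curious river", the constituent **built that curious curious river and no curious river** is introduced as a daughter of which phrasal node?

S

S
  NP
    Det: no
    AP
      Adj: famous
      AP
        Adj: curious
    N: theorem
  VP
    V: built
    NP
      NP
        Det: that
        AP
          Adj: curious
          AP
            Adj: curious
        N: river
      Conj: and
      NP
        Det: no
        AP
          Adj: curious
        N: river
The span 'built that curious curious river and no curious river' is the VP node built by VP → V NP.
Its mother is the S built by S → NP VP.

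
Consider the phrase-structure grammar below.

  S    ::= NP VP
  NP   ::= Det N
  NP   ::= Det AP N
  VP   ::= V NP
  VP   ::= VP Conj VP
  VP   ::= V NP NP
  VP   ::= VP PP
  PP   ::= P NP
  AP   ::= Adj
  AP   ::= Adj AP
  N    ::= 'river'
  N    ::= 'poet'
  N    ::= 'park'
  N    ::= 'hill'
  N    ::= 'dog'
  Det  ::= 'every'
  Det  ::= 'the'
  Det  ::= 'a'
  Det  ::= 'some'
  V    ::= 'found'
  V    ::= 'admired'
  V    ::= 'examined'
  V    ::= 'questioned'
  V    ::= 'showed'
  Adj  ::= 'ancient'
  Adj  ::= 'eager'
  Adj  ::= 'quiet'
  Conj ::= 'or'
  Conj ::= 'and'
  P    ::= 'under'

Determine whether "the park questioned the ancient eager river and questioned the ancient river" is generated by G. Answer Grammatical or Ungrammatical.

Grammatical

S
  NP
    Det: the
    N: park
  VP
    VP
      V: questioned
      NP
        Det: the
        AP
          Adj: ancient
          AP
            Adj: eager
        N: river
    Conj: and
    VP
      V: questioned
      NP
        Det: the
        AP
          Adj: ancient
        N: river
Every word is introduced by a lexical rule and the phrasal rules combine the resulting categories into a single S.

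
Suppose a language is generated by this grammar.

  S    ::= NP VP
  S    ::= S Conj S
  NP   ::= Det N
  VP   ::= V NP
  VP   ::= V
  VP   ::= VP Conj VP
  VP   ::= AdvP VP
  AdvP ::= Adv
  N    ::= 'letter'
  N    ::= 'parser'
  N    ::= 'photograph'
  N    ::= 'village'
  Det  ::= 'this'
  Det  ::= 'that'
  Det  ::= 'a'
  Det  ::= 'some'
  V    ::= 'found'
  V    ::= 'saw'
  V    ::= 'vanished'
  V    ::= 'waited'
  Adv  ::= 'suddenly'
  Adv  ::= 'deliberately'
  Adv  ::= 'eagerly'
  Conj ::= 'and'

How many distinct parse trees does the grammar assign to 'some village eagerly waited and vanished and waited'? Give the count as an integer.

Two of the 5 distinct bracketings:
[S [NP [Det some] [N village]] [VP [VP [AdvP [Adv eagerly]] [VP [V waited]]] [Conj and] [VP [VP [V vanished]] [Conj and] [VP [V waited]]]]]
[S [NP [Det some] [N village]] [VP [VP [VP [AdvP [Adv eagerly]] [VP [V waited]]] [Conj and] [VP [V vanished]]] [Conj and] [VP [V waited]]]]
The trees differ in how a recursive rule is bracketed over the same span.

5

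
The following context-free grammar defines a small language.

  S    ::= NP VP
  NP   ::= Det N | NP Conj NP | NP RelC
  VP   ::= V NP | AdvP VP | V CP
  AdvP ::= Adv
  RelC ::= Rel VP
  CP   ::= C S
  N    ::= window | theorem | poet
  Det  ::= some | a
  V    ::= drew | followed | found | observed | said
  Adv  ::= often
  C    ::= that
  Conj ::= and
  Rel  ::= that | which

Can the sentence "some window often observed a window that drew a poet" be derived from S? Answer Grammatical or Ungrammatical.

Grammatical

S
  NP
    Det: some
    N: window
  VP
    AdvP
      Adv: often
    VP
      V: observed
      NP
        NP
          Det: a
          N: window
        RelC
          Rel: that
          VP
            V: drew
            NP
              Det: a
              N: poet
Each bracket corresponds to one application of a listed rule, so the string is derivable from S.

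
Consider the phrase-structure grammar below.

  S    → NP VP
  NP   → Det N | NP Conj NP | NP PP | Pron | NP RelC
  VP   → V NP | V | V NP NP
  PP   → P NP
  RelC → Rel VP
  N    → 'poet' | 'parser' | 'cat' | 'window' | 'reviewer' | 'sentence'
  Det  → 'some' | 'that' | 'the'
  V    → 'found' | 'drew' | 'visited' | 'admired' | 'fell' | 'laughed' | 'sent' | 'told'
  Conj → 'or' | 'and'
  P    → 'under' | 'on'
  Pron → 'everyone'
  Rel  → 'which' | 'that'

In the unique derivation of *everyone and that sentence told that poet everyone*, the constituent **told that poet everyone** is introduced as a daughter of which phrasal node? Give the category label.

S

[S [NP [NP [Pron everyone]] [Conj and] [NP [Det that] [N sentence]]] [VP [V told] [NP [Det that] [N poet]] [NP [Pron everyone]]]]
The span 'told that poet everyone' is the VP node built by VP → V NP NP.
Its mother is the S built by S → NP VP.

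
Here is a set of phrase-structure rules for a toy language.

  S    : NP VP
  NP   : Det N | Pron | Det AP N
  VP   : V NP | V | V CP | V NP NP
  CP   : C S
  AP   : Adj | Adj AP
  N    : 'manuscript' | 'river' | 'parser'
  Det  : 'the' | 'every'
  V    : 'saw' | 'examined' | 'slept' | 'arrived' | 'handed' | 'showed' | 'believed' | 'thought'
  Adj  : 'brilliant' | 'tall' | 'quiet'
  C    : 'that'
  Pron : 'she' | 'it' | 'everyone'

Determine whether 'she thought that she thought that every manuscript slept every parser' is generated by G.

S
  NP
    Pron: she
  VP
    V: thought
    CP
      C: that
      S
        NP
          Pron: she
        VP
          V: thought
          CP
            C: that
            S
              NP
                Det: every
                N: manuscript
              VP
                V: slept
                NP
                  Det: every
                  N: parser
Every word is introduced by a lexical rule and the phrasal rules combine the resulting categories into a single S.

Grammatical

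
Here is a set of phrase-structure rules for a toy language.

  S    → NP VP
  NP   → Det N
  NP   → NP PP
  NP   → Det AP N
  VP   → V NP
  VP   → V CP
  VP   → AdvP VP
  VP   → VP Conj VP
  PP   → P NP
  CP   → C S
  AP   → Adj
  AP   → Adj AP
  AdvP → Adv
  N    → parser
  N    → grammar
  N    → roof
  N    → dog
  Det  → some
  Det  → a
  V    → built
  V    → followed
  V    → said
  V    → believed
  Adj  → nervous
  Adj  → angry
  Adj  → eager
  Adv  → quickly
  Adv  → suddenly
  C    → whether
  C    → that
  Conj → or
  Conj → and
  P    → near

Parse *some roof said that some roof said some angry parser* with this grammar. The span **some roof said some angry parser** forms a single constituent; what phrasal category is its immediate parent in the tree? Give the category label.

CP

[S [NP [Det some] [N roof]] [VP [V said] [CP [C that] [S [NP [Det some] [N roof]] [VP [V said] [NP [Det some] [AP [Adj angry]] [N parser]]]]]]]
The span 'some roof said some angry parser' is the S node built by S → NP VP.
Its mother is the CP built by CP → C S.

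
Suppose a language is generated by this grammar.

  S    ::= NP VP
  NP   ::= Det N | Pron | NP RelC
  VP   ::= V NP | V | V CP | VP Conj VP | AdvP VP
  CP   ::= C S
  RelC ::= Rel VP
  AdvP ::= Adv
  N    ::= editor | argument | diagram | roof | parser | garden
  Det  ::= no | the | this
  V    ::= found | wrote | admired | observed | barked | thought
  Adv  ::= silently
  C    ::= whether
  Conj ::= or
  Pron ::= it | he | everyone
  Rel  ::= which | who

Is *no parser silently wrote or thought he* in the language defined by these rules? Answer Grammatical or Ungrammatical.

Grammatical

[S [NP [Det no] [N parser]] [VP [VP [AdvP [Adv silently]] [VP [V wrote]]] [Conj or] [VP [V thought] [NP [Pron he]]]]]
Each bracket corresponds to one application of a listed rule, so the string is derivable from S.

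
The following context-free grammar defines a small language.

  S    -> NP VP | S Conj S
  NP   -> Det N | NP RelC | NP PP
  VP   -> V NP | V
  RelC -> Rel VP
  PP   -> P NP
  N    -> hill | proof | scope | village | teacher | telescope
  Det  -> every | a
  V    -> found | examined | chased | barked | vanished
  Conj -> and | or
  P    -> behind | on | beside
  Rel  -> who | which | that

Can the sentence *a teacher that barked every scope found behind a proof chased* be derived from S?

Ungrammatical

For S → NP VP, every NP-prefix leaves a non-VP remainder: after 'a teacher' the remainder is not a VP; after 'a teacher that barked' the remainder is not a VP; after 'a teacher that barked every scope' the remainder is not a VP. The alternative S rule S → S Conj S likewise has no satisfying split.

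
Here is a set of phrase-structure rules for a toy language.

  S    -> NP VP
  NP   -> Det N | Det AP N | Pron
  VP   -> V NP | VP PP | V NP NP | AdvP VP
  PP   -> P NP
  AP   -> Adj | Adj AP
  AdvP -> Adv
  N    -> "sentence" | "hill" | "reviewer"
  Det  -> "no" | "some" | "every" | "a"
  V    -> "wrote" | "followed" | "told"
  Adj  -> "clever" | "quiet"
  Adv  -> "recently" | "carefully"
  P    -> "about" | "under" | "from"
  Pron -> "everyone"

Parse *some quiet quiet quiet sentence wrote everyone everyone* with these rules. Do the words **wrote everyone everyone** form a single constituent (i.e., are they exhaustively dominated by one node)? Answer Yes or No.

Yes

[S [NP [Det some] [AP [Adj quiet] [AP [Adj quiet] [AP [Adj quiet]]]] [N sentence]] [VP [V wrote] [NP [Pron everyone]] [NP [Pron everyone]]]]
The words 'wrote everyone everyone' are exhaustively dominated by a single VP node (built by VP → V NP NP), so they form a constituent.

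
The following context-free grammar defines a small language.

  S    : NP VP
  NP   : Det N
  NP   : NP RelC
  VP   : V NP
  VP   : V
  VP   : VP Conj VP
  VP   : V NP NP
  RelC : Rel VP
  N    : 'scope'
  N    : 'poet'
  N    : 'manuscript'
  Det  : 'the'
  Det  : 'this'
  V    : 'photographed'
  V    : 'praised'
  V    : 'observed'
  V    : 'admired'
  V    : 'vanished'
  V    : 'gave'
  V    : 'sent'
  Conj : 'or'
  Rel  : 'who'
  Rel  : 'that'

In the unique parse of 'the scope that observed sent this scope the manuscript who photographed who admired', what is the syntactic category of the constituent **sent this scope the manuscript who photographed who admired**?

VP

S
  NP
    NP
      Det: the
      N: scope
    RelC
      Rel: that
      VP
        V: observed
  VP
    V: sent
    NP
      Det: this
      N: scope
    NP
      NP
        NP
          Det: the
          N: manuscript
        RelC
          Rel: who
          VP
            V: photographed
      RelC
        Rel: who
        VP
          V: admired
The span 'sent this scope the manuscript who photographed who admired' is the VP node built by VP → V NP NP.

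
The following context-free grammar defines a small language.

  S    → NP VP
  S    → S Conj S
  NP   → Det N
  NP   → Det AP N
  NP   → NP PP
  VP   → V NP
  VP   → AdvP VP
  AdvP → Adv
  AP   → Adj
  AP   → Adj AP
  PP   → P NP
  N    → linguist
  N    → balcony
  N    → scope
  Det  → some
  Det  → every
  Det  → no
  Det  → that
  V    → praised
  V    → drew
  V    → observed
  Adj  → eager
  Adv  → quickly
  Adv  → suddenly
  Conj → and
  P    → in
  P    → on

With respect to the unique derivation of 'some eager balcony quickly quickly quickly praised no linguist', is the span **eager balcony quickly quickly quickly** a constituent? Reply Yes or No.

[S [NP [Det some] [AP [Adj eager]] [N balcony]] [VP [AdvP [Adv quickly]] [VP [AdvP [Adv quickly]] [VP [AdvP [Adv quickly]] [VP [V praised] [NP [Det no] [N linguist]]]]]]]
The smallest constituent containing 'eager balcony quickly quickly quickly' is the S spanning 'some eager balcony quickly quickly quickly praised no linguist'; no single node in the tree dominates exactly the given words.

No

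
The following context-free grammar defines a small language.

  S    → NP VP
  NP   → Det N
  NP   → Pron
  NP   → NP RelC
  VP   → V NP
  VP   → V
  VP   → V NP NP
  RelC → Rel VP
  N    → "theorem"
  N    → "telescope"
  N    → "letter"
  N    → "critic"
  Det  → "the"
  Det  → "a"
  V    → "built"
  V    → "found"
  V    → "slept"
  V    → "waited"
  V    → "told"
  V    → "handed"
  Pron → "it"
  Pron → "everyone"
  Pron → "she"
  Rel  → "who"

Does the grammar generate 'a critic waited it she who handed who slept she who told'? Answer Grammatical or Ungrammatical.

Grammatical

[S [NP [Det a] [N critic]] [VP [V waited] [NP [Pron it]] [NP [NP [NP [Pron she]] [RelC [Rel who] [VP [V handed]]]] [RelC [Rel who] [VP [V slept] [NP [NP [Pron she]] [RelC [Rel who] [VP [V told]]]]]]]]]
The bracketing above is licensed at every node by one of the given productions, with S at the root.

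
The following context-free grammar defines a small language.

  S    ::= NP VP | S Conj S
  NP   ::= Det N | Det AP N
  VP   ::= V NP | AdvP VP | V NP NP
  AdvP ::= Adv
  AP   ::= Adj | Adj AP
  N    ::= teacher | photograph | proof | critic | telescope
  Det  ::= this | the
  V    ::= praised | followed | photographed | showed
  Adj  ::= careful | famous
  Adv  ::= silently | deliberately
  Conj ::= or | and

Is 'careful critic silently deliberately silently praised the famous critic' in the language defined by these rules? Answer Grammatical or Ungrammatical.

Ungrammatical

For S → NP VP, no prefix of the string parses as an NP. The alternative S rule S → S Conj S likewise has no satisfying split.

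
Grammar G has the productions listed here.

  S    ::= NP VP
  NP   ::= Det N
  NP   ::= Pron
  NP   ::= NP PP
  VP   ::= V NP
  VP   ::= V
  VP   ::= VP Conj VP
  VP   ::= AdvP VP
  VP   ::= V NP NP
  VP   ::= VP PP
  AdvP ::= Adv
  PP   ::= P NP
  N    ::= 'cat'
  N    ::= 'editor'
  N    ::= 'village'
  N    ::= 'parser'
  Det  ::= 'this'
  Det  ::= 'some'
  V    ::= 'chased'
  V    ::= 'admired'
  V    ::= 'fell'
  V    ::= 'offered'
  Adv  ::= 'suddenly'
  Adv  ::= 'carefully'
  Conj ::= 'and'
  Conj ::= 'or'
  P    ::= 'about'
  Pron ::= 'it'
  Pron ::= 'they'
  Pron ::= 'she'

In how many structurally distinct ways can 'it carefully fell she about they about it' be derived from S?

Two of the 9 distinct bracketings:
[S [NP [Pron it]] [VP [AdvP [Adv carefully]] [VP [V fell] [NP [NP [Pron she]] [PP [P about] [NP [NP [Pron they]] [PP [P about] [NP [Pron it]]]]]]]]]
[S [NP [Pron it]] [VP [AdvP [Adv carefully]] [VP [V fell] [NP [NP [NP [Pron she]] [PP [P about] [NP [Pron they]]]] [PP [P about] [NP [Pron it]]]]]]]
The trees differ in how a recursive rule is bracketed over the same span.

9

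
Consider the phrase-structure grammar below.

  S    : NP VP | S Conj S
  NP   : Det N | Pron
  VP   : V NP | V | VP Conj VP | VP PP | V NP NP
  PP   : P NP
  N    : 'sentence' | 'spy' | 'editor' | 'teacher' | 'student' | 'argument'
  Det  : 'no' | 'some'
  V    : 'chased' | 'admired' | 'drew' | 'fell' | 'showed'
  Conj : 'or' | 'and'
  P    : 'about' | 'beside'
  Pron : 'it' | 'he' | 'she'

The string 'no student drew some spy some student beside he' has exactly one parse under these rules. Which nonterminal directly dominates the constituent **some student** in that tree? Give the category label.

VP

[S [NP [Det no] [N student]] [VP [VP [V drew] [NP [Det some] [N spy]] [NP [Det some] [N student]]] [PP [P beside] [NP [Pron he]]]]]
The span 'some student' is the NP node built by NP → Det N.
Its mother is the VP built by VP → V NP NP.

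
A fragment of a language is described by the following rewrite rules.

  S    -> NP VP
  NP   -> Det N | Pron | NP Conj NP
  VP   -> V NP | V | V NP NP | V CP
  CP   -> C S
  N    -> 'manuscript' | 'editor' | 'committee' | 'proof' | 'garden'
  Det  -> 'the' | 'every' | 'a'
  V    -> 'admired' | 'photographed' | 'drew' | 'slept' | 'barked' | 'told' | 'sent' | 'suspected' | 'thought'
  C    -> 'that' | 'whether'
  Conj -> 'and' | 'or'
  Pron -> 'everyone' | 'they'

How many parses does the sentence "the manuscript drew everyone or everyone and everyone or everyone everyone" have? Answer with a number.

Two of the 5 distinct bracketings:
[S [NP [Det the] [N manuscript]] [VP [V drew] [NP [NP [Pron everyone]] [Conj or] [NP [NP [Pron everyone]] [Conj and] [NP [NP [Pron everyone]] [Conj or] [NP [Pron everyone]]]]] [NP [Pron everyone]]]]
[S [NP [Det the] [N manuscript]] [VP [V drew] [NP [NP [Pron everyone]] [Conj or] [NP [NP [NP [Pron everyone]] [Conj and] [NP [Pron everyone]]] [Conj or] [NP [Pron everyone]]]] [NP [Pron everyone]]]]
The trees differ in how a recursive rule is bracketed over the same span.

5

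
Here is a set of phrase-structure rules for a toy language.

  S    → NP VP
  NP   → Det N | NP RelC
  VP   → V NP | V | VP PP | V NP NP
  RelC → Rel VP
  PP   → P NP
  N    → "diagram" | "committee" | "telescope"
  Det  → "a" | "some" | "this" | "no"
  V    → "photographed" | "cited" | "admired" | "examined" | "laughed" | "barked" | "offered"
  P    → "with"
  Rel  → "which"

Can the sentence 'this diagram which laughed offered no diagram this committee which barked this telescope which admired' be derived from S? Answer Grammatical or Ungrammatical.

[S [NP [NP [Det this] [N diagram]] [RelC [Rel which] [VP [V laughed]]]] [VP [V offered] [NP [Det no] [N diagram]] [NP [NP [Det this] [N committee]] [RelC [Rel which] [VP [V barked] [NP [NP [Det this] [N telescope]] [RelC [Rel which] [VP [V admired]]]]]]]]]
The bracketing above is licensed at every node by one of the given productions, with S at the root.

Grammatical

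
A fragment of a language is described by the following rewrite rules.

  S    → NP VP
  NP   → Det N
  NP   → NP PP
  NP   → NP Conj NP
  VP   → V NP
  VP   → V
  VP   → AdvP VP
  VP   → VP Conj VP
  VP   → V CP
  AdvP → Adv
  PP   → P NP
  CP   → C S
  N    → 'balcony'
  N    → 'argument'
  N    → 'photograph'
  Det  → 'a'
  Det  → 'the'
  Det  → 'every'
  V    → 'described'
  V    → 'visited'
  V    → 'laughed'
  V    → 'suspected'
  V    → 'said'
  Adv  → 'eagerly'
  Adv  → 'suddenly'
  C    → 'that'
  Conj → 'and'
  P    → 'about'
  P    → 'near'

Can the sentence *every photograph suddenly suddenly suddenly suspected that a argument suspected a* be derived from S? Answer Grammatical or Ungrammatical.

For S → NP VP, the only prefix that parses as NP is 'every photograph', but the remainder 'suddenly suddenly suddenly suspected that a argument suspected a' is not a VP under these rules.

Ungrammatical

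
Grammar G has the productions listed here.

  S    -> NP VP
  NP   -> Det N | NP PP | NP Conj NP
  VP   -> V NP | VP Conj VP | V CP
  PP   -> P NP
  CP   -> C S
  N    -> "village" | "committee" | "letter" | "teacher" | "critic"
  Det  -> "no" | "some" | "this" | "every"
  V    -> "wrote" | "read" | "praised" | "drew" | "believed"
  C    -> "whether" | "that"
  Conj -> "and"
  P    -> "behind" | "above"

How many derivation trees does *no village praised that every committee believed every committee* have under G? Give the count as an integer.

[S [NP [Det no] [N village]] [VP [V praised] [CP [C that] [S [NP [Det every] [N committee]] [VP [V believed] [NP [Det every] [N committee]]]]]]]
No rule offers an alternative attachment or grouping for any span, so this is the only derivation.

1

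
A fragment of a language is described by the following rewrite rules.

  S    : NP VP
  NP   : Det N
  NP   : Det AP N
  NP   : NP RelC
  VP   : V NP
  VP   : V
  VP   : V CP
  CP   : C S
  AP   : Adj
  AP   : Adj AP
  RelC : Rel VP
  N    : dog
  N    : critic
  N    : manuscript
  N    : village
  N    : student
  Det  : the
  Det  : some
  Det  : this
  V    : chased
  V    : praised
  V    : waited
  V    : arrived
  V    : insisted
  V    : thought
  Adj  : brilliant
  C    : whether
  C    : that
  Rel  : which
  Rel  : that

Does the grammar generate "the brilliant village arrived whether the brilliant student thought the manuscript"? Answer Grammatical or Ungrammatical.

[S [NP [Det the] [AP [Adj brilliant]] [N village]] [VP [V arrived] [CP [C whether] [S [NP [Det the] [AP [Adj brilliant]] [N student]] [VP [V thought] [NP [Det the] [N manuscript]]]]]]]
Each bracket corresponds to one application of a listed rule, so the string is derivable from S.

Grammatical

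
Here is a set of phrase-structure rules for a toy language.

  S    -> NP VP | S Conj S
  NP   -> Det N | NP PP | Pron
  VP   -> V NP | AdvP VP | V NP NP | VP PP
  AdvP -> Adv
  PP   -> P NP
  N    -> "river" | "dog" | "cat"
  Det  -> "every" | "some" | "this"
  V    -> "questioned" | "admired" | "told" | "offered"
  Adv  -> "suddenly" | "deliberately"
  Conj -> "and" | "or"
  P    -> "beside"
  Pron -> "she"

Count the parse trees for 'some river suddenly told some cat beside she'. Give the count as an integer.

Two of the 3 distinct bracketings:
[S [NP [Det some] [N river]] [VP [AdvP [Adv suddenly]] [VP [V told] [NP [NP [Det some] [N cat]] [PP [P beside] [NP [Pron she]]]]]]]
[S [NP [Det some] [N river]] [VP [AdvP [Adv suddenly]] [VP [VP [V told] [NP [Det some] [N cat]]] [PP [P beside] [NP [Pron she]]]]]]
The difference turns on whether NP → NP PP is used at the relevant span, versus an alternative expansion of NP.

3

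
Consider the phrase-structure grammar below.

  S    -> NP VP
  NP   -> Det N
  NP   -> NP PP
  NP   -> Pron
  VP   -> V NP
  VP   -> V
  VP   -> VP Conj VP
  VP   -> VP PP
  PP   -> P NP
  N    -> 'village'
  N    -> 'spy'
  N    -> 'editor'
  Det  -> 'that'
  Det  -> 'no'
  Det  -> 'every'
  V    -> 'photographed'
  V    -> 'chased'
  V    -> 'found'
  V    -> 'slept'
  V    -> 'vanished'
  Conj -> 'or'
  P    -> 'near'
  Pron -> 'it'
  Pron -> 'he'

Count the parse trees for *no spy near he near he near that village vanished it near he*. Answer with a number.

Two of the 10 distinct bracketings:
[S [NP [NP [Det no] [N spy]] [PP [P near] [NP [NP [Pron he]] [PP [P near] [NP [NP [Pron he]] [PP [P near] [NP [Det that] [N village]]]]]]]] [VP [V vanished] [NP [NP [Pron it]] [PP [P near] [NP [Pron he]]]]]]
[S [NP [NP [Det no] [N spy]] [PP [P near] [NP [NP [Pron he]] [PP [P near] [NP [NP [Pron he]] [PP [P near] [NP [Det that] [N village]]]]]]]] [VP [VP [V vanished] [NP [Pron it]]] [PP [P near] [NP [Pron he]]]]]
The difference turns on whether VP → VP PP is used at the relevant span, versus an alternative expansion of VP.

10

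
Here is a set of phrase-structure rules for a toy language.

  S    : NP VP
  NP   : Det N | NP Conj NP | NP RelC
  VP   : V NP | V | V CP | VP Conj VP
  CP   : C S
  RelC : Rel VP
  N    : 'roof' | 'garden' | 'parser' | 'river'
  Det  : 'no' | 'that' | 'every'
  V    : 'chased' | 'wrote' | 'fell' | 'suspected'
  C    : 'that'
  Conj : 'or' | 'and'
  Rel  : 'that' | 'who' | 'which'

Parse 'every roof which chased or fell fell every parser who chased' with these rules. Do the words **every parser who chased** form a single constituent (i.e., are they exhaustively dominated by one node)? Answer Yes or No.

Yes

[S [NP [NP [Det every] [N roof]] [RelC [Rel which] [VP [VP [V chased]] [Conj or] [VP [V fell]]]]] [VP [V fell] [NP [NP [Det every] [N parser]] [RelC [Rel who] [VP [V chased]]]]]]
The words 'every parser who chased' are exhaustively dominated by a single NP node (built by NP → NP RelC), so they form a constituent.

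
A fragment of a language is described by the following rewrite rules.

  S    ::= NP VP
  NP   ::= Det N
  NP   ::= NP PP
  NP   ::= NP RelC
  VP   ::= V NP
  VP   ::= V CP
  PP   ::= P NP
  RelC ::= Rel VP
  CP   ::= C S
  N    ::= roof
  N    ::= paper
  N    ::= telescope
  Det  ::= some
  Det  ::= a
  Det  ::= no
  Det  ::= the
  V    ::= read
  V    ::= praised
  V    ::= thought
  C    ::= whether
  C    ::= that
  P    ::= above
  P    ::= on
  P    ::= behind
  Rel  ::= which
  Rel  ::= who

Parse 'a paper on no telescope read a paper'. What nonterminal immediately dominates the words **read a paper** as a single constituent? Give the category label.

VP

S
  NP
    NP
      Det: a
      N: paper
    PP
      P: on
      NP
        Det: no
        N: telescope
  VP
    V: read
    NP
      Det: a
      N: paper
The span 'read a paper' is the VP node built by VP → V NP.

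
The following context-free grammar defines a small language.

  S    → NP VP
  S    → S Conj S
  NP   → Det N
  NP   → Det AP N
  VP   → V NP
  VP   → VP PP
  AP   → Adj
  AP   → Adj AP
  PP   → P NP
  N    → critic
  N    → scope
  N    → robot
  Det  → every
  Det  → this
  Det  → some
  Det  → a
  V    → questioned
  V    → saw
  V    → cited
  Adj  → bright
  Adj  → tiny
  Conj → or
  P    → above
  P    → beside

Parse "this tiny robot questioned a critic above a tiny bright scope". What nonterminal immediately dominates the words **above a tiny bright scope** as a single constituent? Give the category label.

PP

[S [NP [Det this] [AP [Adj tiny]] [N robot]] [VP [VP [V questioned] [NP [Det a] [N critic]]] [PP [P above] [NP [Det a] [AP [Adj tiny] [AP [Adj bright]]] [N scope]]]]]
The span 'above a tiny bright scope' is the PP node built by PP → P NP.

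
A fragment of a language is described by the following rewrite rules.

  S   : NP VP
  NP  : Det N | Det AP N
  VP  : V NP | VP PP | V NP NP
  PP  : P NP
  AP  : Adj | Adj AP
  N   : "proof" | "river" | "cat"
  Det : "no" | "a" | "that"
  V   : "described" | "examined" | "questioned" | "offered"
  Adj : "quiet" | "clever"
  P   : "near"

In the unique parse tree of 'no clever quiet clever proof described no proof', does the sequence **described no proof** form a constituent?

Yes

[S [NP [Det no] [AP [Adj clever] [AP [Adj quiet] [AP [Adj clever]]]] [N proof]] [VP [V described] [NP [Det no] [N proof]]]]
The words 'described no proof' are exhaustively dominated by a single VP node (built by VP → V NP), so they form a constituent.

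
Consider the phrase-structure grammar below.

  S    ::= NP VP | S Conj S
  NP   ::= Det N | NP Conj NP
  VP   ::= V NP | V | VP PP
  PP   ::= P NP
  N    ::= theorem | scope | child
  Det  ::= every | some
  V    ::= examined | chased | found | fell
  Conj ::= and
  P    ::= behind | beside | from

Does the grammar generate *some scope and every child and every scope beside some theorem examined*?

For S → NP VP, every NP-prefix leaves a non-VP remainder: after 'some scope' the remainder is not a VP; after 'some scope and every child' the remainder is not a VP; after 'some scope and every child and every scope' the remainder is not a VP. The alternative S rule S → S Conj S likewise has no satisfying split.

Ungrammatical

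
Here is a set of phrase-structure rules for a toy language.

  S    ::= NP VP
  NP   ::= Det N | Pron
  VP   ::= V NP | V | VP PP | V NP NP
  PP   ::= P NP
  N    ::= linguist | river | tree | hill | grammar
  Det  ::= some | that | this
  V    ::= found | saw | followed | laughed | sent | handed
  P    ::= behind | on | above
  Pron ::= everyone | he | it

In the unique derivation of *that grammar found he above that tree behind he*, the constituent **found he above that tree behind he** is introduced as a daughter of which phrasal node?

[S [NP [Det that] [N grammar]] [VP [VP [VP [V found] [NP [Pron he]]] [PP [P above] [NP [Det that] [N tree]]]] [PP [P behind] [NP [Pron he]]]]]
The span 'found he above that tree behind he' is the VP node built by VP → VP PP.
Its mother is the S built by S → NP VP.

S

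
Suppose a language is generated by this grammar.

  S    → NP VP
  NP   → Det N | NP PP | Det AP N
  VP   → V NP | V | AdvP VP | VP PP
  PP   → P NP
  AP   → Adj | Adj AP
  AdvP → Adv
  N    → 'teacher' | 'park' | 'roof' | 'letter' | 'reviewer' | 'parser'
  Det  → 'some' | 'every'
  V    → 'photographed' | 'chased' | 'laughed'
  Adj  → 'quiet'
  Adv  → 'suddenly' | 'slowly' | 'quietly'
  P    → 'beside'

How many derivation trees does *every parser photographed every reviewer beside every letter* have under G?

2

The two bracketings:
[S [NP [Det every] [N parser]] [VP [V photographed] [NP [NP [Det every] [N reviewer]] [PP [P beside] [NP [Det every] [N letter]]]]]]
[S [NP [Det every] [N parser]] [VP [VP [V photographed] [NP [Det every] [N reviewer]]] [PP [P beside] [NP [Det every] [N letter]]]]]
The difference turns on whether NP → NP PP is used at the relevant span, versus an alternative expansion of NP.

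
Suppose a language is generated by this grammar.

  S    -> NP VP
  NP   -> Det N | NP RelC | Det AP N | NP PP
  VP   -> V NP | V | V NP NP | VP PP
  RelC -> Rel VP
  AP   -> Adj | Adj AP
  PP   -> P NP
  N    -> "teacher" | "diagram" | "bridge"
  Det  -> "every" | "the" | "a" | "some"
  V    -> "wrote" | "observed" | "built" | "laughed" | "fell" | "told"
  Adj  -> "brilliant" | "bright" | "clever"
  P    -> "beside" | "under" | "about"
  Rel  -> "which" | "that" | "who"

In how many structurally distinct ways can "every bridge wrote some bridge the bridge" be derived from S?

[S [NP [Det every] [N bridge]] [VP [V wrote] [NP [Det some] [N bridge]] [NP [Det the] [N bridge]]]]
No rule offers an alternative attachment or grouping for any span, so this is the only derivation.

1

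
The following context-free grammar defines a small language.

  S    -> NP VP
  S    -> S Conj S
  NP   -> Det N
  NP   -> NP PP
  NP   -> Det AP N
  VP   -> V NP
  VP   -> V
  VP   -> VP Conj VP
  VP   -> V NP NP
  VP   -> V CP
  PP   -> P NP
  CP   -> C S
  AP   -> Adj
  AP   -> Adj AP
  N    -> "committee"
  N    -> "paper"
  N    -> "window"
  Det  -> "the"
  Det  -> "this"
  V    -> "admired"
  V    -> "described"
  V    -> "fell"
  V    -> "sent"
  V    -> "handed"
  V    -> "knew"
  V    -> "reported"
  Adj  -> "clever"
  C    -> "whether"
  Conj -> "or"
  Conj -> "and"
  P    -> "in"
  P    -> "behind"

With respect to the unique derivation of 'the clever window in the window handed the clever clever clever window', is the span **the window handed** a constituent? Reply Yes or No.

No

[S [NP [NP [Det the] [AP [Adj clever]] [N window]] [PP [P in] [NP [Det the] [N window]]]] [VP [V handed] [NP [Det the] [AP [Adj clever] [AP [Adj clever] [AP [Adj clever]]]] [N window]]]]
The smallest constituent containing 'the window handed' is the S spanning 'the clever window in the window handed the clever clever clever window'; no single node in the tree dominates exactly the given words.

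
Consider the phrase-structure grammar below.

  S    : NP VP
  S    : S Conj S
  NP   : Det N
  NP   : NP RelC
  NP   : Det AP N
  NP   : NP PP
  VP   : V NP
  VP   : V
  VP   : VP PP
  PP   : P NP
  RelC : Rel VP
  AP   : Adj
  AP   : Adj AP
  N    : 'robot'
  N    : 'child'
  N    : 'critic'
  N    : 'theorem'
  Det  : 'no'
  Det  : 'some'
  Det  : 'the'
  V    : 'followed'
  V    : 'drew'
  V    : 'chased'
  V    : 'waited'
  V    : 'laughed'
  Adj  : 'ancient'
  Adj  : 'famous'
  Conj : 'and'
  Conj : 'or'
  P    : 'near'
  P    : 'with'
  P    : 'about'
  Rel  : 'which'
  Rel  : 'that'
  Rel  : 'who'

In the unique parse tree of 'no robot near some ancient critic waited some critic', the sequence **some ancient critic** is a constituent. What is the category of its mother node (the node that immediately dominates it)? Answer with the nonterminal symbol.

S
  NP
    NP
      Det: no
      N: robot
    PP
      P: near
      NP
        Det: some
        AP
          Adj: ancient
        N: critic
  VP
    V: waited
    NP
      Det: some
      N: critic
The span 'some ancient critic' is the NP node built by NP → Det AP N.
Its mother is the PP built by PP → P NP.

PP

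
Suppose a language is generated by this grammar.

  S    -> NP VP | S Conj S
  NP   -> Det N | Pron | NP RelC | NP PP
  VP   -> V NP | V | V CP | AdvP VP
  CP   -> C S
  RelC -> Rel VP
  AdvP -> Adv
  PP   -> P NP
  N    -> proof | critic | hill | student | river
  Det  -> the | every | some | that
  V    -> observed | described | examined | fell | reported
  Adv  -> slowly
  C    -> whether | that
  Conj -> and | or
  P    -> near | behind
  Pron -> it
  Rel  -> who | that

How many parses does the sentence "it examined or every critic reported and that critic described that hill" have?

The two bracketings:
[S [S [NP [Pron it]] [VP [V examined]]] [Conj or] [S [S [NP [Det every] [N critic]] [VP [V reported]]] [Conj and] [S [NP [Det that] [N critic]] [VP [V described] [NP [Det that] [N hill]]]]]]
[S [S [S [NP [Pron it]] [VP [V examined]]] [Conj or] [S [NP [Det every] [N critic]] [VP [V reported]]]] [Conj and] [S [NP [Det that] [N critic]] [VP [V described] [NP [Det that] [N hill]]]]]
The trees differ in how a recursive rule is bracketed over the same span.

2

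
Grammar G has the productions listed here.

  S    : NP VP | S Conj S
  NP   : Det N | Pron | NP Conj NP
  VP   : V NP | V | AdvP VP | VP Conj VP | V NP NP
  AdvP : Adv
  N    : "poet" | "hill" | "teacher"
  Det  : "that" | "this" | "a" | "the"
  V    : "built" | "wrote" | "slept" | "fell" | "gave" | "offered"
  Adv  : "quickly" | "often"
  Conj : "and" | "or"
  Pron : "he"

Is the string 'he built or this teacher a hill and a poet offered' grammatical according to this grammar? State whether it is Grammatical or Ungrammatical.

Ungrammatical

For S → NP VP, the only prefix that parses as NP is 'he', but the remainder 'built or this teacher a hill and a poet offered' is not a VP under these rules. The alternative S rule S → S Conj S likewise has no satisfying split.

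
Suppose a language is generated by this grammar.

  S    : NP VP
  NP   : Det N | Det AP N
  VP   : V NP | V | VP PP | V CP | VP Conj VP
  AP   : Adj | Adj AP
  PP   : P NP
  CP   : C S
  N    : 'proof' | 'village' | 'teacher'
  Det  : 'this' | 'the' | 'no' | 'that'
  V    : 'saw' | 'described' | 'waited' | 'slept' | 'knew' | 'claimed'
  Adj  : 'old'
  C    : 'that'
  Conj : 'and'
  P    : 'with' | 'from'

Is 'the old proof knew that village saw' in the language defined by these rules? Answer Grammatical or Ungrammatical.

Ungrammatical

For S → NP VP, the only prefix that parses as NP is 'the old proof', but the remainder 'knew that village saw' is not a VP under these rules.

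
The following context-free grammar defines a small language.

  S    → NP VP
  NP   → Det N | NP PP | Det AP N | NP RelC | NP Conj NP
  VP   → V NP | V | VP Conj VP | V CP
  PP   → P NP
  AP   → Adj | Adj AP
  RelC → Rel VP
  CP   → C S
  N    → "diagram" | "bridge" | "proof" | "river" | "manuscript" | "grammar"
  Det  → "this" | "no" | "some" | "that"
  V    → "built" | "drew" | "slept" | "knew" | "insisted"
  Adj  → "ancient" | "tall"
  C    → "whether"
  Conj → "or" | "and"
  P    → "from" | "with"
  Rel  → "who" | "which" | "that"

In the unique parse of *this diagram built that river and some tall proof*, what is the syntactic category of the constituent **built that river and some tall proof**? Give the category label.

S
  NP
    Det: this
    N: diagram
  VP
    V: built
    NP
      NP
        Det: that
        N: river
      Conj: and
      NP
        Det: some
        AP
          Adj: tall
        N: proof
The span 'built that river and some tall proof' is the VP node built by VP → V NP.

VP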